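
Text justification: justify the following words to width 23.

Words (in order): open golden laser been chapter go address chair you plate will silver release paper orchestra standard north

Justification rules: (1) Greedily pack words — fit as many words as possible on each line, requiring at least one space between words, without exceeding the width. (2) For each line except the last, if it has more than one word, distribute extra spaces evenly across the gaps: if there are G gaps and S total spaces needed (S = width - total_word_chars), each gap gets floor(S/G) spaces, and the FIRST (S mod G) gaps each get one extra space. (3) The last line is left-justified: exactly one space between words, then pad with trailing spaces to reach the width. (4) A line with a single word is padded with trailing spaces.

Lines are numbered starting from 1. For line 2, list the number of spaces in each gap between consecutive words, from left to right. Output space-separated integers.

Line 1: ['open', 'golden', 'laser', 'been'] (min_width=22, slack=1)
Line 2: ['chapter', 'go', 'address'] (min_width=18, slack=5)
Line 3: ['chair', 'you', 'plate', 'will'] (min_width=20, slack=3)
Line 4: ['silver', 'release', 'paper'] (min_width=20, slack=3)
Line 5: ['orchestra', 'standard'] (min_width=18, slack=5)
Line 6: ['north'] (min_width=5, slack=18)

Answer: 4 3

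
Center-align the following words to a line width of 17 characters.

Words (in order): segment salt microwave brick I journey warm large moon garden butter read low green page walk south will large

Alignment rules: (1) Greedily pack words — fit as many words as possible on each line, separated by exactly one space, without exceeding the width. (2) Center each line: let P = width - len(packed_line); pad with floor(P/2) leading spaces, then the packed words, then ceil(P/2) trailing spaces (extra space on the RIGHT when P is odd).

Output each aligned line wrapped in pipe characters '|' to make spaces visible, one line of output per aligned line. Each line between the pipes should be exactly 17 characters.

Answer: |  segment salt   |
|microwave brick I|
|  journey warm   |
|large moon garden|
| butter read low |
| green page walk |
|south will large |

Derivation:
Line 1: ['segment', 'salt'] (min_width=12, slack=5)
Line 2: ['microwave', 'brick', 'I'] (min_width=17, slack=0)
Line 3: ['journey', 'warm'] (min_width=12, slack=5)
Line 4: ['large', 'moon', 'garden'] (min_width=17, slack=0)
Line 5: ['butter', 'read', 'low'] (min_width=15, slack=2)
Line 6: ['green', 'page', 'walk'] (min_width=15, slack=2)
Line 7: ['south', 'will', 'large'] (min_width=16, slack=1)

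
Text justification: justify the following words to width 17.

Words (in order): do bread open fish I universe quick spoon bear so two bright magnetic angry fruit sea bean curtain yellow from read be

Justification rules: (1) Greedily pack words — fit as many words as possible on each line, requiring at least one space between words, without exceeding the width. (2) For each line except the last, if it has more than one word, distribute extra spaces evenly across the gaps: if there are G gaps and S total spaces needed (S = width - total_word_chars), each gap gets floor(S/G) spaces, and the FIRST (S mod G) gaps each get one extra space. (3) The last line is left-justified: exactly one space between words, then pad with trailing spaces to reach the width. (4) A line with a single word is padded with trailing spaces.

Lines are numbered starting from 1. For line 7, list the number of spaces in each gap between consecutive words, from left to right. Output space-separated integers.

Answer: 4

Derivation:
Line 1: ['do', 'bread', 'open'] (min_width=13, slack=4)
Line 2: ['fish', 'I', 'universe'] (min_width=15, slack=2)
Line 3: ['quick', 'spoon', 'bear'] (min_width=16, slack=1)
Line 4: ['so', 'two', 'bright'] (min_width=13, slack=4)
Line 5: ['magnetic', 'angry'] (min_width=14, slack=3)
Line 6: ['fruit', 'sea', 'bean'] (min_width=14, slack=3)
Line 7: ['curtain', 'yellow'] (min_width=14, slack=3)
Line 8: ['from', 'read', 'be'] (min_width=12, slack=5)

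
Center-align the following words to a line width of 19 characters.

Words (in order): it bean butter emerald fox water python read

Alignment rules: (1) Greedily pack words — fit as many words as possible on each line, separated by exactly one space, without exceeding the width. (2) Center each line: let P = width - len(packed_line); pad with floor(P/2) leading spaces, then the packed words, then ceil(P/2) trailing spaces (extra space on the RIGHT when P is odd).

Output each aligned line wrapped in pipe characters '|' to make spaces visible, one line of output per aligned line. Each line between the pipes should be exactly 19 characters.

Answer: |  it bean butter   |
| emerald fox water |
|    python read    |

Derivation:
Line 1: ['it', 'bean', 'butter'] (min_width=14, slack=5)
Line 2: ['emerald', 'fox', 'water'] (min_width=17, slack=2)
Line 3: ['python', 'read'] (min_width=11, slack=8)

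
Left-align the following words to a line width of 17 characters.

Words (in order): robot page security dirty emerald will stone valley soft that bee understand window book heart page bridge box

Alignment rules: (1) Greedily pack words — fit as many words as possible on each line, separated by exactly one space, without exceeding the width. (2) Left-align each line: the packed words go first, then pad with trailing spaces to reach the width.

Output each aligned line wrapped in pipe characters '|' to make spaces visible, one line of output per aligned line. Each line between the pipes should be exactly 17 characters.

Line 1: ['robot', 'page'] (min_width=10, slack=7)
Line 2: ['security', 'dirty'] (min_width=14, slack=3)
Line 3: ['emerald', 'will'] (min_width=12, slack=5)
Line 4: ['stone', 'valley', 'soft'] (min_width=17, slack=0)
Line 5: ['that', 'bee'] (min_width=8, slack=9)
Line 6: ['understand', 'window'] (min_width=17, slack=0)
Line 7: ['book', 'heart', 'page'] (min_width=15, slack=2)
Line 8: ['bridge', 'box'] (min_width=10, slack=7)

Answer: |robot page       |
|security dirty   |
|emerald will     |
|stone valley soft|
|that bee         |
|understand window|
|book heart page  |
|bridge box       |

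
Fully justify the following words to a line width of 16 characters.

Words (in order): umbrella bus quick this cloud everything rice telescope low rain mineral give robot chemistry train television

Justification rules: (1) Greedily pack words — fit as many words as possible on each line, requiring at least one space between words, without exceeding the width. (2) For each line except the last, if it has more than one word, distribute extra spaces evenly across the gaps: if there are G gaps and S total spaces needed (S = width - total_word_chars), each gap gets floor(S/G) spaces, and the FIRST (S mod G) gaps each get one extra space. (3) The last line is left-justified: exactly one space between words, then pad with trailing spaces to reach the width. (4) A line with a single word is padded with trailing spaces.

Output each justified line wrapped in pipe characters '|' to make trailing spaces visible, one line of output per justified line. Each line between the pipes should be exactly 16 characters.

Line 1: ['umbrella', 'bus'] (min_width=12, slack=4)
Line 2: ['quick', 'this', 'cloud'] (min_width=16, slack=0)
Line 3: ['everything', 'rice'] (min_width=15, slack=1)
Line 4: ['telescope', 'low'] (min_width=13, slack=3)
Line 5: ['rain', 'mineral'] (min_width=12, slack=4)
Line 6: ['give', 'robot'] (min_width=10, slack=6)
Line 7: ['chemistry', 'train'] (min_width=15, slack=1)
Line 8: ['television'] (min_width=10, slack=6)

Answer: |umbrella     bus|
|quick this cloud|
|everything  rice|
|telescope    low|
|rain     mineral|
|give       robot|
|chemistry  train|
|television      |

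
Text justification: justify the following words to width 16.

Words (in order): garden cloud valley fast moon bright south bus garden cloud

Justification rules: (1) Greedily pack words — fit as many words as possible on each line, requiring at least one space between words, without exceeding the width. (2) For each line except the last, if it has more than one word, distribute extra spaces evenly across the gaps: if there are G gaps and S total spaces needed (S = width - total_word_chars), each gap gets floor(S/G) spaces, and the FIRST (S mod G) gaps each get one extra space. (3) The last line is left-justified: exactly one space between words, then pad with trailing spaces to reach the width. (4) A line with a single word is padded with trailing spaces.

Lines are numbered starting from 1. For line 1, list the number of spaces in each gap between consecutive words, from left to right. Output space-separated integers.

Line 1: ['garden', 'cloud'] (min_width=12, slack=4)
Line 2: ['valley', 'fast', 'moon'] (min_width=16, slack=0)
Line 3: ['bright', 'south', 'bus'] (min_width=16, slack=0)
Line 4: ['garden', 'cloud'] (min_width=12, slack=4)

Answer: 5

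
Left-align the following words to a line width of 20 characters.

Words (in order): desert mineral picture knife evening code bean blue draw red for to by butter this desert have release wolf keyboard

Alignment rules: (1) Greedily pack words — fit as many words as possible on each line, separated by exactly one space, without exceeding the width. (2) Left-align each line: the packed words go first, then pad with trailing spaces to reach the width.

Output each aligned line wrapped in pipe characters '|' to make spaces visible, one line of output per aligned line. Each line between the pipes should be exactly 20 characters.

Line 1: ['desert', 'mineral'] (min_width=14, slack=6)
Line 2: ['picture', 'knife'] (min_width=13, slack=7)
Line 3: ['evening', 'code', 'bean'] (min_width=17, slack=3)
Line 4: ['blue', 'draw', 'red', 'for', 'to'] (min_width=20, slack=0)
Line 5: ['by', 'butter', 'this'] (min_width=14, slack=6)
Line 6: ['desert', 'have', 'release'] (min_width=19, slack=1)
Line 7: ['wolf', 'keyboard'] (min_width=13, slack=7)

Answer: |desert mineral      |
|picture knife       |
|evening code bean   |
|blue draw red for to|
|by butter this      |
|desert have release |
|wolf keyboard       |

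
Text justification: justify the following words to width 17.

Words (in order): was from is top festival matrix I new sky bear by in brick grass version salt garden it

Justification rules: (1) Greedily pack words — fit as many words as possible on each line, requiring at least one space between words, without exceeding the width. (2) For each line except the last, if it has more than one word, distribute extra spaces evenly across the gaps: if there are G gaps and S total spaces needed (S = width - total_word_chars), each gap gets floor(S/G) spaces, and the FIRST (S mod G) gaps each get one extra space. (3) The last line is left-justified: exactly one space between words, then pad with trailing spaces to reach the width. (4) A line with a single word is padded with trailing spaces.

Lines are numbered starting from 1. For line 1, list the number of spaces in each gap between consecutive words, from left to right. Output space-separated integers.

Line 1: ['was', 'from', 'is', 'top'] (min_width=15, slack=2)
Line 2: ['festival', 'matrix', 'I'] (min_width=17, slack=0)
Line 3: ['new', 'sky', 'bear', 'by'] (min_width=15, slack=2)
Line 4: ['in', 'brick', 'grass'] (min_width=14, slack=3)
Line 5: ['version', 'salt'] (min_width=12, slack=5)
Line 6: ['garden', 'it'] (min_width=9, slack=8)

Answer: 2 2 1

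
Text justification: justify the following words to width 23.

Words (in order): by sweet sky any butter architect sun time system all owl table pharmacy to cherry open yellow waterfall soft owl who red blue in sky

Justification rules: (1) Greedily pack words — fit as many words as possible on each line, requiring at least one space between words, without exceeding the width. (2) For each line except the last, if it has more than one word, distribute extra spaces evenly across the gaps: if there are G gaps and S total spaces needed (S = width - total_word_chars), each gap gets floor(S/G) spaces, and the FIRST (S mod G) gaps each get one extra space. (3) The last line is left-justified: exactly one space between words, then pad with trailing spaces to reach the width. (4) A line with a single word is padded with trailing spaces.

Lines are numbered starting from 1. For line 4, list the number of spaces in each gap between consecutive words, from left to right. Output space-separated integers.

Line 1: ['by', 'sweet', 'sky', 'any', 'butter'] (min_width=23, slack=0)
Line 2: ['architect', 'sun', 'time'] (min_width=18, slack=5)
Line 3: ['system', 'all', 'owl', 'table'] (min_width=20, slack=3)
Line 4: ['pharmacy', 'to', 'cherry', 'open'] (min_width=23, slack=0)
Line 5: ['yellow', 'waterfall', 'soft'] (min_width=21, slack=2)
Line 6: ['owl', 'who', 'red', 'blue', 'in', 'sky'] (min_width=23, slack=0)

Answer: 1 1 1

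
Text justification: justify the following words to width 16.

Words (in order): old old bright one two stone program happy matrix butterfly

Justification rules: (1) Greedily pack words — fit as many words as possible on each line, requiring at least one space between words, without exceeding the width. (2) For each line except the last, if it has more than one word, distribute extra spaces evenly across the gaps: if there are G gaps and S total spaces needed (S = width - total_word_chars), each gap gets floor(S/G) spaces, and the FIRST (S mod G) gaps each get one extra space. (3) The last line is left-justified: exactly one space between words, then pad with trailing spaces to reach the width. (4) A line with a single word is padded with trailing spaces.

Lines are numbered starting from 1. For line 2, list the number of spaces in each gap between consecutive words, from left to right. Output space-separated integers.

Line 1: ['old', 'old', 'bright'] (min_width=14, slack=2)
Line 2: ['one', 'two', 'stone'] (min_width=13, slack=3)
Line 3: ['program', 'happy'] (min_width=13, slack=3)
Line 4: ['matrix', 'butterfly'] (min_width=16, slack=0)

Answer: 3 2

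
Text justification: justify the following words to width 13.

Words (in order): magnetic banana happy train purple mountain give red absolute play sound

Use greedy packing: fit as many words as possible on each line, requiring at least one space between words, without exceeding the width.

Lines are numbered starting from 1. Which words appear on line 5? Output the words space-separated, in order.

Line 1: ['magnetic'] (min_width=8, slack=5)
Line 2: ['banana', 'happy'] (min_width=12, slack=1)
Line 3: ['train', 'purple'] (min_width=12, slack=1)
Line 4: ['mountain', 'give'] (min_width=13, slack=0)
Line 5: ['red', 'absolute'] (min_width=12, slack=1)
Line 6: ['play', 'sound'] (min_width=10, slack=3)

Answer: red absolute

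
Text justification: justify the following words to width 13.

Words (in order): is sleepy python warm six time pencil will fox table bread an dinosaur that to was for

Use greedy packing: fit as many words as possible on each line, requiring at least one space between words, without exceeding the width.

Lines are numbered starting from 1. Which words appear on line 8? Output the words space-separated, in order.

Line 1: ['is', 'sleepy'] (min_width=9, slack=4)
Line 2: ['python', 'warm'] (min_width=11, slack=2)
Line 3: ['six', 'time'] (min_width=8, slack=5)
Line 4: ['pencil', 'will'] (min_width=11, slack=2)
Line 5: ['fox', 'table'] (min_width=9, slack=4)
Line 6: ['bread', 'an'] (min_width=8, slack=5)
Line 7: ['dinosaur', 'that'] (min_width=13, slack=0)
Line 8: ['to', 'was', 'for'] (min_width=10, slack=3)

Answer: to was for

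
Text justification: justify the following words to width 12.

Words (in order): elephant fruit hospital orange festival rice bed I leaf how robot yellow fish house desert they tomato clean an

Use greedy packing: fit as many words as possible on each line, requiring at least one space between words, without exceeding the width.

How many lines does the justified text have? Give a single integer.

Answer: 12

Derivation:
Line 1: ['elephant'] (min_width=8, slack=4)
Line 2: ['fruit'] (min_width=5, slack=7)
Line 3: ['hospital'] (min_width=8, slack=4)
Line 4: ['orange'] (min_width=6, slack=6)
Line 5: ['festival'] (min_width=8, slack=4)
Line 6: ['rice', 'bed', 'I'] (min_width=10, slack=2)
Line 7: ['leaf', 'how'] (min_width=8, slack=4)
Line 8: ['robot', 'yellow'] (min_width=12, slack=0)
Line 9: ['fish', 'house'] (min_width=10, slack=2)
Line 10: ['desert', 'they'] (min_width=11, slack=1)
Line 11: ['tomato', 'clean'] (min_width=12, slack=0)
Line 12: ['an'] (min_width=2, slack=10)
Total lines: 12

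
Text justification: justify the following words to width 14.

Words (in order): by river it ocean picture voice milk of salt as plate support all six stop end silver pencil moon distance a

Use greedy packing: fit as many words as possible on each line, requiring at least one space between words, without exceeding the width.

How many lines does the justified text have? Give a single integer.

Answer: 9

Derivation:
Line 1: ['by', 'river', 'it'] (min_width=11, slack=3)
Line 2: ['ocean', 'picture'] (min_width=13, slack=1)
Line 3: ['voice', 'milk', 'of'] (min_width=13, slack=1)
Line 4: ['salt', 'as', 'plate'] (min_width=13, slack=1)
Line 5: ['support', 'all'] (min_width=11, slack=3)
Line 6: ['six', 'stop', 'end'] (min_width=12, slack=2)
Line 7: ['silver', 'pencil'] (min_width=13, slack=1)
Line 8: ['moon', 'distance'] (min_width=13, slack=1)
Line 9: ['a'] (min_width=1, slack=13)
Total lines: 9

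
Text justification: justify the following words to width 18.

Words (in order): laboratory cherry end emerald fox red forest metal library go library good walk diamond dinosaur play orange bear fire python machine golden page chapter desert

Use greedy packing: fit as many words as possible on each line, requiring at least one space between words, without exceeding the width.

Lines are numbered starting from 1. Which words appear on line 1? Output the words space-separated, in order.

Answer: laboratory cherry

Derivation:
Line 1: ['laboratory', 'cherry'] (min_width=17, slack=1)
Line 2: ['end', 'emerald', 'fox'] (min_width=15, slack=3)
Line 3: ['red', 'forest', 'metal'] (min_width=16, slack=2)
Line 4: ['library', 'go', 'library'] (min_width=18, slack=0)
Line 5: ['good', 'walk', 'diamond'] (min_width=17, slack=1)
Line 6: ['dinosaur', 'play'] (min_width=13, slack=5)
Line 7: ['orange', 'bear', 'fire'] (min_width=16, slack=2)
Line 8: ['python', 'machine'] (min_width=14, slack=4)
Line 9: ['golden', 'page'] (min_width=11, slack=7)
Line 10: ['chapter', 'desert'] (min_width=14, slack=4)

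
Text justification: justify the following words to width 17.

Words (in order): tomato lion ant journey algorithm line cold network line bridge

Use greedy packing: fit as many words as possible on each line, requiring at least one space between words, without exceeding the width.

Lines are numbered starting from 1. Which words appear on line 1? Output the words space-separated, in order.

Line 1: ['tomato', 'lion', 'ant'] (min_width=15, slack=2)
Line 2: ['journey', 'algorithm'] (min_width=17, slack=0)
Line 3: ['line', 'cold', 'network'] (min_width=17, slack=0)
Line 4: ['line', 'bridge'] (min_width=11, slack=6)

Answer: tomato lion ant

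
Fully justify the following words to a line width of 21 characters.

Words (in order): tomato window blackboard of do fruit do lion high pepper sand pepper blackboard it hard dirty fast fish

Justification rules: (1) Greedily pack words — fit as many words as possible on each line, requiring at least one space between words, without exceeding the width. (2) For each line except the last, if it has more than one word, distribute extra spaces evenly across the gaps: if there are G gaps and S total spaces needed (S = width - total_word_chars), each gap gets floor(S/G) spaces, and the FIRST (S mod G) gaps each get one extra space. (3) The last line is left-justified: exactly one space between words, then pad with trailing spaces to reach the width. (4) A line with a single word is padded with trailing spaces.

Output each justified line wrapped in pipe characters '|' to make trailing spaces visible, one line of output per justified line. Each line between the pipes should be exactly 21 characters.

Answer: |tomato         window|
|blackboard    of   do|
|fruit  do  lion  high|
|pepper   sand  pepper|
|blackboard   it  hard|
|dirty fast fish      |

Derivation:
Line 1: ['tomato', 'window'] (min_width=13, slack=8)
Line 2: ['blackboard', 'of', 'do'] (min_width=16, slack=5)
Line 3: ['fruit', 'do', 'lion', 'high'] (min_width=18, slack=3)
Line 4: ['pepper', 'sand', 'pepper'] (min_width=18, slack=3)
Line 5: ['blackboard', 'it', 'hard'] (min_width=18, slack=3)
Line 6: ['dirty', 'fast', 'fish'] (min_width=15, slack=6)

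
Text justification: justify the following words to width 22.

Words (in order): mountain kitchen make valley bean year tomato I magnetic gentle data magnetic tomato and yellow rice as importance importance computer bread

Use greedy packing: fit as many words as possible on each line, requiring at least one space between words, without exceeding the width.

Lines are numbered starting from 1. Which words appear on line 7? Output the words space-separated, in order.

Answer: importance computer

Derivation:
Line 1: ['mountain', 'kitchen', 'make'] (min_width=21, slack=1)
Line 2: ['valley', 'bean', 'year'] (min_width=16, slack=6)
Line 3: ['tomato', 'I', 'magnetic'] (min_width=17, slack=5)
Line 4: ['gentle', 'data', 'magnetic'] (min_width=20, slack=2)
Line 5: ['tomato', 'and', 'yellow', 'rice'] (min_width=22, slack=0)
Line 6: ['as', 'importance'] (min_width=13, slack=9)
Line 7: ['importance', 'computer'] (min_width=19, slack=3)
Line 8: ['bread'] (min_width=5, slack=17)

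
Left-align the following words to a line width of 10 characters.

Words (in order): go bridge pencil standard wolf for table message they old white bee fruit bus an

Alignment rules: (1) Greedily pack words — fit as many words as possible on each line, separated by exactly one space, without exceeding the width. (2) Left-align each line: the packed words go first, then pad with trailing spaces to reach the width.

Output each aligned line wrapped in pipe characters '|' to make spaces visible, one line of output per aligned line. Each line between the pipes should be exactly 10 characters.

Line 1: ['go', 'bridge'] (min_width=9, slack=1)
Line 2: ['pencil'] (min_width=6, slack=4)
Line 3: ['standard'] (min_width=8, slack=2)
Line 4: ['wolf', 'for'] (min_width=8, slack=2)
Line 5: ['table'] (min_width=5, slack=5)
Line 6: ['message'] (min_width=7, slack=3)
Line 7: ['they', 'old'] (min_width=8, slack=2)
Line 8: ['white', 'bee'] (min_width=9, slack=1)
Line 9: ['fruit', 'bus'] (min_width=9, slack=1)
Line 10: ['an'] (min_width=2, slack=8)

Answer: |go bridge |
|pencil    |
|standard  |
|wolf for  |
|table     |
|message   |
|they old  |
|white bee |
|fruit bus |
|an        |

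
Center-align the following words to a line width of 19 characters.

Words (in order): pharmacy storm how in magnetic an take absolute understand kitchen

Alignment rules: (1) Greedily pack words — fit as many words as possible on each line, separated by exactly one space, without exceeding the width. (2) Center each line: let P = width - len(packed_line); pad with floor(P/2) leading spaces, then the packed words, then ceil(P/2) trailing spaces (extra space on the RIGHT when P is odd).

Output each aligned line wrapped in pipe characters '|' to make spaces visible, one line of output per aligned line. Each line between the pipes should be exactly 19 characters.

Line 1: ['pharmacy', 'storm', 'how'] (min_width=18, slack=1)
Line 2: ['in', 'magnetic', 'an', 'take'] (min_width=19, slack=0)
Line 3: ['absolute', 'understand'] (min_width=19, slack=0)
Line 4: ['kitchen'] (min_width=7, slack=12)

Answer: |pharmacy storm how |
|in magnetic an take|
|absolute understand|
|      kitchen      |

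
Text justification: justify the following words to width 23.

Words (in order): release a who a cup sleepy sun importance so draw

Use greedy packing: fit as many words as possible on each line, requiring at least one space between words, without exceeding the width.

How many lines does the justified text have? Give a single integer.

Line 1: ['release', 'a', 'who', 'a', 'cup'] (min_width=19, slack=4)
Line 2: ['sleepy', 'sun', 'importance'] (min_width=21, slack=2)
Line 3: ['so', 'draw'] (min_width=7, slack=16)
Total lines: 3

Answer: 3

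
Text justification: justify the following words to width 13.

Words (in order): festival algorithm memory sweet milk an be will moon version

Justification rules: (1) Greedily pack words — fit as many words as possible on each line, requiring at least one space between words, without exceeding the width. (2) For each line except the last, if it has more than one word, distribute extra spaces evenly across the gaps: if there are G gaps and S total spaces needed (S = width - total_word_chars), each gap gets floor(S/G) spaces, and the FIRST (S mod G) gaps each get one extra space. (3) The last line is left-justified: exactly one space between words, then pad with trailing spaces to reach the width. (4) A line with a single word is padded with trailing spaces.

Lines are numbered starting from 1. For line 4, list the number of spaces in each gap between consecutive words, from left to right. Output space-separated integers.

Line 1: ['festival'] (min_width=8, slack=5)
Line 2: ['algorithm'] (min_width=9, slack=4)
Line 3: ['memory', 'sweet'] (min_width=12, slack=1)
Line 4: ['milk', 'an', 'be'] (min_width=10, slack=3)
Line 5: ['will', 'moon'] (min_width=9, slack=4)
Line 6: ['version'] (min_width=7, slack=6)

Answer: 3 2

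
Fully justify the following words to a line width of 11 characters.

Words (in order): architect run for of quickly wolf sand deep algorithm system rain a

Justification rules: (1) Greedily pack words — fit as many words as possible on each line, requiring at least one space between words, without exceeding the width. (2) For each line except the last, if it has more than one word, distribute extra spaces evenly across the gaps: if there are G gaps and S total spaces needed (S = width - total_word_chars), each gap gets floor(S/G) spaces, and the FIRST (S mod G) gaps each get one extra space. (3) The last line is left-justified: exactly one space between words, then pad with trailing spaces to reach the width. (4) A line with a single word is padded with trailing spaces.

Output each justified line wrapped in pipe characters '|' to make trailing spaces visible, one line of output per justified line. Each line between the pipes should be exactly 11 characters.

Answer: |architect  |
|run  for of|
|quickly    |
|wolf   sand|
|deep       |
|algorithm  |
|system rain|
|a          |

Derivation:
Line 1: ['architect'] (min_width=9, slack=2)
Line 2: ['run', 'for', 'of'] (min_width=10, slack=1)
Line 3: ['quickly'] (min_width=7, slack=4)
Line 4: ['wolf', 'sand'] (min_width=9, slack=2)
Line 5: ['deep'] (min_width=4, slack=7)
Line 6: ['algorithm'] (min_width=9, slack=2)
Line 7: ['system', 'rain'] (min_width=11, slack=0)
Line 8: ['a'] (min_width=1, slack=10)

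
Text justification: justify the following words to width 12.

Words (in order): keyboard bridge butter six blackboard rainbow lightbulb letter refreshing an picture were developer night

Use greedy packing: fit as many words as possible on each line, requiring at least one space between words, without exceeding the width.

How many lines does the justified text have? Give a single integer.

Line 1: ['keyboard'] (min_width=8, slack=4)
Line 2: ['bridge'] (min_width=6, slack=6)
Line 3: ['butter', 'six'] (min_width=10, slack=2)
Line 4: ['blackboard'] (min_width=10, slack=2)
Line 5: ['rainbow'] (min_width=7, slack=5)
Line 6: ['lightbulb'] (min_width=9, slack=3)
Line 7: ['letter'] (min_width=6, slack=6)
Line 8: ['refreshing'] (min_width=10, slack=2)
Line 9: ['an', 'picture'] (min_width=10, slack=2)
Line 10: ['were'] (min_width=4, slack=8)
Line 11: ['developer'] (min_width=9, slack=3)
Line 12: ['night'] (min_width=5, slack=7)
Total lines: 12

Answer: 12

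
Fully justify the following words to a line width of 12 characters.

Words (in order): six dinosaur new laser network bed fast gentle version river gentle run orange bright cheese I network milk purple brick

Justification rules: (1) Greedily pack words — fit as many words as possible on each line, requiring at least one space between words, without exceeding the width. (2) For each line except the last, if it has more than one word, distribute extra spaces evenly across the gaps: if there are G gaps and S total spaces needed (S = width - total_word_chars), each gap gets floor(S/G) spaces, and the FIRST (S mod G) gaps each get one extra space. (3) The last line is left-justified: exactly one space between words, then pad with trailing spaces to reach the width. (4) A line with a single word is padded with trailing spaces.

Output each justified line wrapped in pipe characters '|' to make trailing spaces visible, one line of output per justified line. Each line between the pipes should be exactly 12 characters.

Line 1: ['six', 'dinosaur'] (min_width=12, slack=0)
Line 2: ['new', 'laser'] (min_width=9, slack=3)
Line 3: ['network', 'bed'] (min_width=11, slack=1)
Line 4: ['fast', 'gentle'] (min_width=11, slack=1)
Line 5: ['version'] (min_width=7, slack=5)
Line 6: ['river', 'gentle'] (min_width=12, slack=0)
Line 7: ['run', 'orange'] (min_width=10, slack=2)
Line 8: ['bright'] (min_width=6, slack=6)
Line 9: ['cheese', 'I'] (min_width=8, slack=4)
Line 10: ['network', 'milk'] (min_width=12, slack=0)
Line 11: ['purple', 'brick'] (min_width=12, slack=0)

Answer: |six dinosaur|
|new    laser|
|network  bed|
|fast  gentle|
|version     |
|river gentle|
|run   orange|
|bright      |
|cheese     I|
|network milk|
|purple brick|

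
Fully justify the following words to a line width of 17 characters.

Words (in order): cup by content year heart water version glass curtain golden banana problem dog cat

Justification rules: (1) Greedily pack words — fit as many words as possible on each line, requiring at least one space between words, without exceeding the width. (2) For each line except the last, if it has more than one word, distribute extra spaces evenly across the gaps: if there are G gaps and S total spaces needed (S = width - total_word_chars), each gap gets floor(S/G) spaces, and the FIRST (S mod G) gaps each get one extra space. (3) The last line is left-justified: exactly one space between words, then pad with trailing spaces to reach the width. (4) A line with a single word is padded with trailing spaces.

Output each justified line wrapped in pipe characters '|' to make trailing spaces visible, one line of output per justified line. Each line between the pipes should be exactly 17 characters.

Line 1: ['cup', 'by', 'content'] (min_width=14, slack=3)
Line 2: ['year', 'heart', 'water'] (min_width=16, slack=1)
Line 3: ['version', 'glass'] (min_width=13, slack=4)
Line 4: ['curtain', 'golden'] (min_width=14, slack=3)
Line 5: ['banana', 'problem'] (min_width=14, slack=3)
Line 6: ['dog', 'cat'] (min_width=7, slack=10)

Answer: |cup   by  content|
|year  heart water|
|version     glass|
|curtain    golden|
|banana    problem|
|dog cat          |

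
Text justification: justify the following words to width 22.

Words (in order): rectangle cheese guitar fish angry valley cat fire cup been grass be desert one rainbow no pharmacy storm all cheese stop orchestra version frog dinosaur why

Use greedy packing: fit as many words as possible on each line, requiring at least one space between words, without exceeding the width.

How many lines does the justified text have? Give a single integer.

Line 1: ['rectangle', 'cheese'] (min_width=16, slack=6)
Line 2: ['guitar', 'fish', 'angry'] (min_width=17, slack=5)
Line 3: ['valley', 'cat', 'fire', 'cup'] (min_width=19, slack=3)
Line 4: ['been', 'grass', 'be', 'desert'] (min_width=20, slack=2)
Line 5: ['one', 'rainbow', 'no'] (min_width=14, slack=8)
Line 6: ['pharmacy', 'storm', 'all'] (min_width=18, slack=4)
Line 7: ['cheese', 'stop', 'orchestra'] (min_width=21, slack=1)
Line 8: ['version', 'frog', 'dinosaur'] (min_width=21, slack=1)
Line 9: ['why'] (min_width=3, slack=19)
Total lines: 9

Answer: 9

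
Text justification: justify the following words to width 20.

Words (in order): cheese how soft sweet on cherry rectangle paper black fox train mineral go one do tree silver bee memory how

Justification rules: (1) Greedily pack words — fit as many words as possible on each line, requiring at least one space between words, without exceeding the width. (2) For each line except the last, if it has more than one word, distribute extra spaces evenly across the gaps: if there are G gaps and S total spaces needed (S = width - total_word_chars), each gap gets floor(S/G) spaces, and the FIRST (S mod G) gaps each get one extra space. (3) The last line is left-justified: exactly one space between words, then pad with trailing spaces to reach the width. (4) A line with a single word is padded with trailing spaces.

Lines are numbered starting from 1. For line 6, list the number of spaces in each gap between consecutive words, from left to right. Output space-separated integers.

Answer: 4 3

Derivation:
Line 1: ['cheese', 'how', 'soft'] (min_width=15, slack=5)
Line 2: ['sweet', 'on', 'cherry'] (min_width=15, slack=5)
Line 3: ['rectangle', 'paper'] (min_width=15, slack=5)
Line 4: ['black', 'fox', 'train'] (min_width=15, slack=5)
Line 5: ['mineral', 'go', 'one', 'do'] (min_width=17, slack=3)
Line 6: ['tree', 'silver', 'bee'] (min_width=15, slack=5)
Line 7: ['memory', 'how'] (min_width=10, slack=10)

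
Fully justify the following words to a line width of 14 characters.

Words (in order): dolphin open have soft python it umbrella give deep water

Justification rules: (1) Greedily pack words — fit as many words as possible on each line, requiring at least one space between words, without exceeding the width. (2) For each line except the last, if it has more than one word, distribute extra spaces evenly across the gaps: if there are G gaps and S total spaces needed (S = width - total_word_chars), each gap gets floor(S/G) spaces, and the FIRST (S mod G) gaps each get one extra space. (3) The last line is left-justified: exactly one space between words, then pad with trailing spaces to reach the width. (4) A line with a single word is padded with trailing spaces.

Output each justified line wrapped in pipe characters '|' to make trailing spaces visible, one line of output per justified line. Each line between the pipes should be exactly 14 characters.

Answer: |dolphin   open|
|have      soft|
|python      it|
|umbrella  give|
|deep water    |

Derivation:
Line 1: ['dolphin', 'open'] (min_width=12, slack=2)
Line 2: ['have', 'soft'] (min_width=9, slack=5)
Line 3: ['python', 'it'] (min_width=9, slack=5)
Line 4: ['umbrella', 'give'] (min_width=13, slack=1)
Line 5: ['deep', 'water'] (min_width=10, slack=4)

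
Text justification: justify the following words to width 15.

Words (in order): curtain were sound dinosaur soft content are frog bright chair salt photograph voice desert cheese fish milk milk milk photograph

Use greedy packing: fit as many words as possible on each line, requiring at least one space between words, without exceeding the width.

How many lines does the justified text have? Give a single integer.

Answer: 10

Derivation:
Line 1: ['curtain', 'were'] (min_width=12, slack=3)
Line 2: ['sound', 'dinosaur'] (min_width=14, slack=1)
Line 3: ['soft', 'content'] (min_width=12, slack=3)
Line 4: ['are', 'frog', 'bright'] (min_width=15, slack=0)
Line 5: ['chair', 'salt'] (min_width=10, slack=5)
Line 6: ['photograph'] (min_width=10, slack=5)
Line 7: ['voice', 'desert'] (min_width=12, slack=3)
Line 8: ['cheese', 'fish'] (min_width=11, slack=4)
Line 9: ['milk', 'milk', 'milk'] (min_width=14, slack=1)
Line 10: ['photograph'] (min_width=10, slack=5)
Total lines: 10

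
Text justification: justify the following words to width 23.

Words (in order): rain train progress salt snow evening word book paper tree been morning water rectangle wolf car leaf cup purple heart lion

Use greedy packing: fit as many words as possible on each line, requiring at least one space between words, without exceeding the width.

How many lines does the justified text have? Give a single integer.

Line 1: ['rain', 'train', 'progress'] (min_width=19, slack=4)
Line 2: ['salt', 'snow', 'evening', 'word'] (min_width=22, slack=1)
Line 3: ['book', 'paper', 'tree', 'been'] (min_width=20, slack=3)
Line 4: ['morning', 'water', 'rectangle'] (min_width=23, slack=0)
Line 5: ['wolf', 'car', 'leaf', 'cup'] (min_width=17, slack=6)
Line 6: ['purple', 'heart', 'lion'] (min_width=17, slack=6)
Total lines: 6

Answer: 6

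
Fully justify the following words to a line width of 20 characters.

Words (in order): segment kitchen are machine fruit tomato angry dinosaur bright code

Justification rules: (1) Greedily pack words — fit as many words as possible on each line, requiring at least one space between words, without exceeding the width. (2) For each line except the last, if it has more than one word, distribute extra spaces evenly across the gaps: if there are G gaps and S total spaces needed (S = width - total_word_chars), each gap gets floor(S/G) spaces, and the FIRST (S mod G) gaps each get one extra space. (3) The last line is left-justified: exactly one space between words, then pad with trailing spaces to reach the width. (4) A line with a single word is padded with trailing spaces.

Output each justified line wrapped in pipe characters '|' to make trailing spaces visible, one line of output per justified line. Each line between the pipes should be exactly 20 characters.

Line 1: ['segment', 'kitchen', 'are'] (min_width=19, slack=1)
Line 2: ['machine', 'fruit', 'tomato'] (min_width=20, slack=0)
Line 3: ['angry', 'dinosaur'] (min_width=14, slack=6)
Line 4: ['bright', 'code'] (min_width=11, slack=9)

Answer: |segment  kitchen are|
|machine fruit tomato|
|angry       dinosaur|
|bright code         |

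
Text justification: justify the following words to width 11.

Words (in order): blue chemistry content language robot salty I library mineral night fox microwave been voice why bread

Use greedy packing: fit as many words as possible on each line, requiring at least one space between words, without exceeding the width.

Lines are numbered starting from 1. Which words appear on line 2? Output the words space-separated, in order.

Answer: chemistry

Derivation:
Line 1: ['blue'] (min_width=4, slack=7)
Line 2: ['chemistry'] (min_width=9, slack=2)
Line 3: ['content'] (min_width=7, slack=4)
Line 4: ['language'] (min_width=8, slack=3)
Line 5: ['robot', 'salty'] (min_width=11, slack=0)
Line 6: ['I', 'library'] (min_width=9, slack=2)
Line 7: ['mineral'] (min_width=7, slack=4)
Line 8: ['night', 'fox'] (min_width=9, slack=2)
Line 9: ['microwave'] (min_width=9, slack=2)
Line 10: ['been', 'voice'] (min_width=10, slack=1)
Line 11: ['why', 'bread'] (min_width=9, slack=2)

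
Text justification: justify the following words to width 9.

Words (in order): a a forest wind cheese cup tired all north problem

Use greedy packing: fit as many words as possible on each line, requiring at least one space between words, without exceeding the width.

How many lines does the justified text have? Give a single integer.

Line 1: ['a', 'a'] (min_width=3, slack=6)
Line 2: ['forest'] (min_width=6, slack=3)
Line 3: ['wind'] (min_width=4, slack=5)
Line 4: ['cheese'] (min_width=6, slack=3)
Line 5: ['cup', 'tired'] (min_width=9, slack=0)
Line 6: ['all', 'north'] (min_width=9, slack=0)
Line 7: ['problem'] (min_width=7, slack=2)
Total lines: 7

Answer: 7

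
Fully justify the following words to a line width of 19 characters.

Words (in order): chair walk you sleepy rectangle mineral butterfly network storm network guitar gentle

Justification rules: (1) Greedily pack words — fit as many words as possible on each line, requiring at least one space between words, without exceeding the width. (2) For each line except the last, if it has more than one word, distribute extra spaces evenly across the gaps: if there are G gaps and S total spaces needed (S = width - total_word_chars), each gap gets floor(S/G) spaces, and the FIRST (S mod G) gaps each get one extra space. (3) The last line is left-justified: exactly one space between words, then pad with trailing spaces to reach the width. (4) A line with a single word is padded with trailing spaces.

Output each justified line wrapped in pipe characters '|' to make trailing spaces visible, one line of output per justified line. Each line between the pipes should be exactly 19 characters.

Line 1: ['chair', 'walk', 'you'] (min_width=14, slack=5)
Line 2: ['sleepy', 'rectangle'] (min_width=16, slack=3)
Line 3: ['mineral', 'butterfly'] (min_width=17, slack=2)
Line 4: ['network', 'storm'] (min_width=13, slack=6)
Line 5: ['network', 'guitar'] (min_width=14, slack=5)
Line 6: ['gentle'] (min_width=6, slack=13)

Answer: |chair    walk   you|
|sleepy    rectangle|
|mineral   butterfly|
|network       storm|
|network      guitar|
|gentle             |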